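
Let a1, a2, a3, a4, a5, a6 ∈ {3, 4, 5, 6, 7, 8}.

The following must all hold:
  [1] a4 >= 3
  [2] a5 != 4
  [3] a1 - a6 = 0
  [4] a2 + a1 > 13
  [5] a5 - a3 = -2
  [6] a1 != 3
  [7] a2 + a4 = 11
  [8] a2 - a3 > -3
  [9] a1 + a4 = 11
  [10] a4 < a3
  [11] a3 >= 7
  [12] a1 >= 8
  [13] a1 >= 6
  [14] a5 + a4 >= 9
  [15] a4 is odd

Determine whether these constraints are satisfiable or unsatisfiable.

One satisfying assignment is a1 = 8, a2 = 8, a3 = 8, a4 = 3, a5 = 6, a6 = 8.
For the less obvious constraints — constraint 3: a1 - a6 = 0; constraint 4: a2 + a1 = 16; constraint 5: a5 - a3 = -2 — and the others hold by inspection.

Satisfiable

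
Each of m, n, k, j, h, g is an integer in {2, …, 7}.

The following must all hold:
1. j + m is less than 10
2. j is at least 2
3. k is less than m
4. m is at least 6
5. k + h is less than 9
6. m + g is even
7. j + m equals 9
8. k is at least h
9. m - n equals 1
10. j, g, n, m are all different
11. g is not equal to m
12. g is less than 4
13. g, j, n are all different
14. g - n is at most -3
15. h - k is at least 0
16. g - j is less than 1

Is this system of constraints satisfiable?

Take m = 6, n = 5, k = 4, j = 3, h = 4, g = 2. Then constraint 1: j + m = 9; constraint 5: k + h = 8; constraint 7: j + m = 9, and every other listed constraint is also met.

Satisfiable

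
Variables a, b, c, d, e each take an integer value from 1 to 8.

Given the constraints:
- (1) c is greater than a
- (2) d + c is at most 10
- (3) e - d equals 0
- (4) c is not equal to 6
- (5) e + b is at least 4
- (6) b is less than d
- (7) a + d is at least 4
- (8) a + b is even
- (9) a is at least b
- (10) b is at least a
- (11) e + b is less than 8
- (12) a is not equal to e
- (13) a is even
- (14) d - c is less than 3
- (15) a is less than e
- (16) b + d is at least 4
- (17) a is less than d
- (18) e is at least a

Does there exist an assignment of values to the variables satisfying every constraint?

Satisfiable

One satisfying assignment is a = 2, b = 2, c = 4, d = 5, e = 5.
For the less obvious constraints — constraint 2: d + c = 9; constraint 3: e - d = 0 — and the others hold by inspection.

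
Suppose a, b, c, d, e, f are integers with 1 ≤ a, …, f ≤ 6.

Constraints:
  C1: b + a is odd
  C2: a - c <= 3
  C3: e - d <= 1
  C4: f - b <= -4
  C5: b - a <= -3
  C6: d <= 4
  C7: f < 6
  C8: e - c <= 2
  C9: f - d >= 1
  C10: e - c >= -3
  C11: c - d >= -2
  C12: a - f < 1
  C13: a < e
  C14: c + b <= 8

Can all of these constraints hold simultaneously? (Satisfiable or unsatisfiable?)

Unsatisfiable

Constraints 2, 3, 4, 5, 9, and 10 give c − a ≥ -3, a − b ≥ 3, b − f ≥ 4, f − d ≥ 1, d − e ≥ -1, e − c ≥ -3.
Adding all 6 inequalities: the left sides telescope to 0, and the right sides sum to (-3) + 3 + 4 + 1 + (-1) + (-3) = 1. So 0 ≥ 1, which is false.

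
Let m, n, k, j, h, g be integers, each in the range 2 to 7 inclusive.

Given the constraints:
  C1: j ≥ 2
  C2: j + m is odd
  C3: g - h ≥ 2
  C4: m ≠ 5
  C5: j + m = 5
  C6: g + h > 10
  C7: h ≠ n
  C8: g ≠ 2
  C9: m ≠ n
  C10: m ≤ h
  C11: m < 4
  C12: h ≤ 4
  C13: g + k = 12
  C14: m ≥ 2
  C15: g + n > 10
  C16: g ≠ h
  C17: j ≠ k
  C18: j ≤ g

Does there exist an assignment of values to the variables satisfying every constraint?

Satisfiable

One satisfying assignment is m = 2, n = 6, k = 5, j = 3, h = 4, g = 7.
For the less obvious constraints — constraint 3: g - h = 3; constraint 5: j + m = 5; constraint 6: g + h = 11 — and the others hold by inspection.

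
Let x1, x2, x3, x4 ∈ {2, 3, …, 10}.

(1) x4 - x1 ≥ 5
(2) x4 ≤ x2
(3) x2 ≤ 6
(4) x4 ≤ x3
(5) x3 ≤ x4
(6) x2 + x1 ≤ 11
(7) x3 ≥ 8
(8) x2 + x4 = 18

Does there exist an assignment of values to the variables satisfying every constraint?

From constraints 5 and 7: x4 ≥ x3 and x3 ≥ 8, so x4 ≥ 8. From constraints 2 and 3: x4 ≤ x2 and x2 ≤ 6, so x4 ≤ 6. But 6 < 8, so no value of x4 works.

Unsatisfiable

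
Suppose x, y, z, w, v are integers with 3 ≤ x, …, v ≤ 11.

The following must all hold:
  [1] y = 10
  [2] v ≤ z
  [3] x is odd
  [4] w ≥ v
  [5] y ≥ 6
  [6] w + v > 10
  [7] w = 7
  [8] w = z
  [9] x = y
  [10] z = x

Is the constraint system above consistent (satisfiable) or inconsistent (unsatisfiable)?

Unsatisfiable

Constraint 7 fixes w = 7 and constraint 1 fixes y = 10. Constraints 8, 9, and 10 give w = z = x = y, so w = y. But 7 ≠ 10 — contradiction.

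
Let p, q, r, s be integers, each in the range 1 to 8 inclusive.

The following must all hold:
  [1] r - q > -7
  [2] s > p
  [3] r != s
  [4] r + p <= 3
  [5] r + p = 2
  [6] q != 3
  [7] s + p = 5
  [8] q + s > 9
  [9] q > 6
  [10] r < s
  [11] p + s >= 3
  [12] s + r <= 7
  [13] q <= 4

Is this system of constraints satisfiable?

From constraint 9: q ≥ 7. From constraint 13: q ≤ 4. But 4 < 7, so no value of q works.

Unsatisfiable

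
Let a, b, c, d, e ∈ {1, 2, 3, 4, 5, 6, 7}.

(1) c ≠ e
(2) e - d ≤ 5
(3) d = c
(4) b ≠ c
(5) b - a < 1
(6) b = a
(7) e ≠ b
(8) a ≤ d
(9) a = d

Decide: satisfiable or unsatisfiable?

Unsatisfiable

From constraints 3, 6, and 9, b = a = d = c, so b = c. But constraint 4 says b ≠ c. Contradiction.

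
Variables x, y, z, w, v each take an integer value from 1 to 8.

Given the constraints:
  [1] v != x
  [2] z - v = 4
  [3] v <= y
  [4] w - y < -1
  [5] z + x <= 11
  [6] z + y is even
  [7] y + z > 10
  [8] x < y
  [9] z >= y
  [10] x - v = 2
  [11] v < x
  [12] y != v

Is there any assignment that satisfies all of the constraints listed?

Take x = 4, y = 6, z = 6, w = 4, v = 2. Then constraint 2: z - v = 4; constraint 4: w - y = -2; constraint 5: z + x = 10, and every other listed constraint is also met.

Satisfiable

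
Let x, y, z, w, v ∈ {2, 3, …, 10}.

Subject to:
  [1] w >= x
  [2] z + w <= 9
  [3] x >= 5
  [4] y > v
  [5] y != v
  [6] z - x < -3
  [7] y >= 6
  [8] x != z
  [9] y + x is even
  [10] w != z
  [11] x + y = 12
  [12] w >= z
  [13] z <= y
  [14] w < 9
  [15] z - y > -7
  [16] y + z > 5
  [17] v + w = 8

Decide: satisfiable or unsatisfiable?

The assignment x = 6, y = 6, z = 2, w = 6, v = 2 works:
  constraint 2 holds since z + w = 8.
  constraint 6 holds since z - x = -4.
The rest check out directly.

Satisfiable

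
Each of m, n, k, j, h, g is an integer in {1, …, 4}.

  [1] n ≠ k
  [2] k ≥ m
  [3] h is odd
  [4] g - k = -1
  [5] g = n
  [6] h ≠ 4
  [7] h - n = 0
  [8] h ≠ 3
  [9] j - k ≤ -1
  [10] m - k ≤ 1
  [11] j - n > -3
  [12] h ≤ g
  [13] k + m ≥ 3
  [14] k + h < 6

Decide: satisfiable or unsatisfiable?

The assignment m = 1, n = 1, k = 2, j = 1, h = 1, g = 1 works:
  constraint 4 holds since g - k = -1.
  constraint 7 holds since h - n = 0.
The rest check out directly.

Satisfiable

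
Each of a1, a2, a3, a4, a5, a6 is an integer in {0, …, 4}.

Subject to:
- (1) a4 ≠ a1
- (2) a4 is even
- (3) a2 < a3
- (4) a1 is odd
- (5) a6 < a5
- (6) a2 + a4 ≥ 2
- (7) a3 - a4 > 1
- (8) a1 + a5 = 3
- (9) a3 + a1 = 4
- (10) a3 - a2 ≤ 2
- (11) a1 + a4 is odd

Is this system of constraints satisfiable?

Take a1 = 1, a2 = 2, a3 = 3, a4 = 0, a5 = 2, a6 = 1. Then constraint 6: a2 + a4 = 2; constraint 7: a3 - a4 = 3, and every other listed constraint is also met.

Satisfiable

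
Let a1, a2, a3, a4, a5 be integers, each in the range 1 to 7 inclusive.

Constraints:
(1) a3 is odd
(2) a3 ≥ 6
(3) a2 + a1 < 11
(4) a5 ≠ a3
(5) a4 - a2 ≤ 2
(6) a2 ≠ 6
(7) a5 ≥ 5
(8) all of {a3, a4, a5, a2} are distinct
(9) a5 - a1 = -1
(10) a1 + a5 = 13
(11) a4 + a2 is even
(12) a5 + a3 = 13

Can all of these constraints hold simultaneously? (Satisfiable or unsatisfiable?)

Satisfiable

Setting (a1, a2, a3, a4, a5) = (7, 1, 7, 3, 6) satisfies everything: constraint 3: a2 + a1 = 8; constraint 5: a4 - a2 = 2; constraint 9: a5 - a1 = -1, and the others follow.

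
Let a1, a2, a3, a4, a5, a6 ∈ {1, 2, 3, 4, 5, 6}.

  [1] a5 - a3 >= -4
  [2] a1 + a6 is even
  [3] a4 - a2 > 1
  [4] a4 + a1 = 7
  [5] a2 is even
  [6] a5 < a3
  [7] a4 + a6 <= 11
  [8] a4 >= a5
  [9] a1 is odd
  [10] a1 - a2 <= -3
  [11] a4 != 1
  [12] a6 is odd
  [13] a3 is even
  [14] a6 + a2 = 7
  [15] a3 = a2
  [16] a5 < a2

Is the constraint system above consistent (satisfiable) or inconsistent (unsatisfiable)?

Satisfiable

Try a1 = 1, a2 = 4, a3 = 4, a4 = 6, a5 = 1, a6 = 3.
Check constraint 1: a5 - a3 = -3; constraint 3: a4 - a2 = 2; constraint 4: a4 + a1 = 7. The remaining constraints are straightforward to verify.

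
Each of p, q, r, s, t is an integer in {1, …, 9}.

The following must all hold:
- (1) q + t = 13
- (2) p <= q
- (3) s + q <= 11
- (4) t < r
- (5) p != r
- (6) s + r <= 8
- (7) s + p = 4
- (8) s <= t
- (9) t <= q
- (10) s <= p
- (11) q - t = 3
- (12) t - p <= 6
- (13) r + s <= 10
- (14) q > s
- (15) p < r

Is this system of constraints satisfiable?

Satisfiable

The assignment p = 2, q = 8, r = 6, s = 2, t = 5 works:
  constraint 1 holds since q + t = 13.
  constraint 3 holds since s + q = 10.
The rest check out directly.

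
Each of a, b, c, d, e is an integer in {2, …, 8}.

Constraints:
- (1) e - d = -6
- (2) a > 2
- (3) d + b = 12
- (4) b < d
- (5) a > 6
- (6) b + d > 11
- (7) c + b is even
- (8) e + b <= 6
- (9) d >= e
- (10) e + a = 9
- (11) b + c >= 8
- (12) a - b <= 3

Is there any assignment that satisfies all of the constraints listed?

Take a = 7, b = 4, c = 4, d = 8, e = 2. Then constraint 1: e - d = -6; constraint 3: d + b = 12, and every other listed constraint is also met.

Satisfiable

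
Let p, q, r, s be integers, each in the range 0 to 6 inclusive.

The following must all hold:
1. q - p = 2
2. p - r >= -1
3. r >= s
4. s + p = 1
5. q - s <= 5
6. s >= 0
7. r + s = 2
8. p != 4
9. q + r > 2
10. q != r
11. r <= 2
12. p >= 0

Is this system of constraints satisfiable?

Take p = 1, q = 3, r = 2, s = 0. Then constraint 1: q - p = 2; constraint 2: p - r = -1; constraint 4: s + p = 1, and every other listed constraint is also met.

Satisfiable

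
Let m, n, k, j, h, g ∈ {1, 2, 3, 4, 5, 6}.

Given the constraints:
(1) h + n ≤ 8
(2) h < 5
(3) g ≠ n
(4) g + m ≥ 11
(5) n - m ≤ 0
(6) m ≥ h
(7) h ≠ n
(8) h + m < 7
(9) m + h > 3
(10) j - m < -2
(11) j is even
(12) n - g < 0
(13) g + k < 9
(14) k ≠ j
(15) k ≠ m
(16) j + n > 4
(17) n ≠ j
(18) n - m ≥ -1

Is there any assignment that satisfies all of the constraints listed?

One satisfying assignment is m = 5, n = 4, k = 1, j = 2, h = 1, g = 6.
For the less obvious constraints — constraint 1: h + n = 5; constraint 4: g + m = 11; constraint 5: n - m = -1 — and the others hold by inspection.

Satisfiable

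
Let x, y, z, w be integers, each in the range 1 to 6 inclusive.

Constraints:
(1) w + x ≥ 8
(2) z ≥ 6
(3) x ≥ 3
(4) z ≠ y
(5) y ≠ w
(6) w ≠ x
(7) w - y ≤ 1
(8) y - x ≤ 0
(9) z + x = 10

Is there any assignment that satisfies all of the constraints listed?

The assignment x = 4, y = 4, z = 6, w = 5 works:
  constraint 1 holds since w + x = 9.
  constraint 7 holds since w - y = 1.
The rest check out directly.

Satisfiable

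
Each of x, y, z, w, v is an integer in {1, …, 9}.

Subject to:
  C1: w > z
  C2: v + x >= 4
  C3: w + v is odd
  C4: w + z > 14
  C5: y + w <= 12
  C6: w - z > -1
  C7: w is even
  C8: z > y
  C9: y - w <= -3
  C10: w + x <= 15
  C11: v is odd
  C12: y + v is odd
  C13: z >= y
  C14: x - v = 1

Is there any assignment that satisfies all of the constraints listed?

Satisfiable

The assignment x = 4, y = 4, z = 7, w = 8, v = 3 works:
  constraint 2 holds since v + x = 7.
  constraint 4 holds since w + z = 15.
  constraint 5 holds since y + w = 12.
The rest check out directly.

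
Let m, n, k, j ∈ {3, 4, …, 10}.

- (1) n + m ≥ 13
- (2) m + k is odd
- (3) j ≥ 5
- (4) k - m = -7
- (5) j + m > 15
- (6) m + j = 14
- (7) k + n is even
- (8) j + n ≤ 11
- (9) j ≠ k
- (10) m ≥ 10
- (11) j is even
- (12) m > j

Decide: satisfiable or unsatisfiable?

Unsatisfiable

From constraint 10: m ≥ 10. From constraint 3: j ≥ 5. Hence m + j ≥ 15. But constraint 6 requires m + j = 14, and 14 < 15. Contradiction.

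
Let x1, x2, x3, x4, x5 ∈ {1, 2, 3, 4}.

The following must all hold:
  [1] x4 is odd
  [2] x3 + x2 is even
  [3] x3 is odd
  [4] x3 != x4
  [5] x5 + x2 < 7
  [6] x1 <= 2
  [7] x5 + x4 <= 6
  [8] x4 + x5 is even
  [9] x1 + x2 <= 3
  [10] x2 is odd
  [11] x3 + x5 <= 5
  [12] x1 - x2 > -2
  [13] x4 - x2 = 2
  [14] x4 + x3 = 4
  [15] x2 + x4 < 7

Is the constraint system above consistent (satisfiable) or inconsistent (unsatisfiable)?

Satisfiable

Try x1 = 1, x2 = 1, x3 = 1, x4 = 3, x5 = 3.
Check constraint 5: x5 + x2 = 4; constraint 7: x5 + x4 = 6. The remaining constraints are straightforward to verify.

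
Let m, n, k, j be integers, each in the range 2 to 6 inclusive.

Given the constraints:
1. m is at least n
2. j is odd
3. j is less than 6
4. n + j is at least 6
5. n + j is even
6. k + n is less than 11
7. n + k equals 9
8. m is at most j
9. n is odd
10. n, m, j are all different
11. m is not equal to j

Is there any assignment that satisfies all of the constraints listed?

The assignment m = 4, n = 3, k = 6, j = 5 works:
  constraint 4 holds since n + j = 8.
  constraint 6 holds since k + n = 9.
The rest check out directly.

Satisfiable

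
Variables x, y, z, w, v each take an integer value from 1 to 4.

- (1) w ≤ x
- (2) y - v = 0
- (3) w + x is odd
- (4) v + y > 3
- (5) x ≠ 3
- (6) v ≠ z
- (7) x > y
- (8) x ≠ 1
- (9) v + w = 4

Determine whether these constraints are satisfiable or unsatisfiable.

Take x = 4, y = 3, z = 2, w = 1, v = 3. Then constraint 2: y - v = 0; constraint 4: v + y = 6; constraint 9: v + w = 4, and every other listed constraint is also met.

Satisfiable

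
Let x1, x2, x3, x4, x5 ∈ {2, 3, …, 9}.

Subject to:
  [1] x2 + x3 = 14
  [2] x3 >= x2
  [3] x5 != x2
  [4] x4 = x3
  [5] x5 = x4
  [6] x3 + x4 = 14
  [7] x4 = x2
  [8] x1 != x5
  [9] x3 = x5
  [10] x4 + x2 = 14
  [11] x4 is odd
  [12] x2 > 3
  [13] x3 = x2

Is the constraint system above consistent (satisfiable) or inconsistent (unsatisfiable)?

From constraints 4, 5, and 13, x5 = x4 = x3 = x2, so x5 = x2. But constraint 3 says x5 ≠ x2. Contradiction.

Unsatisfiable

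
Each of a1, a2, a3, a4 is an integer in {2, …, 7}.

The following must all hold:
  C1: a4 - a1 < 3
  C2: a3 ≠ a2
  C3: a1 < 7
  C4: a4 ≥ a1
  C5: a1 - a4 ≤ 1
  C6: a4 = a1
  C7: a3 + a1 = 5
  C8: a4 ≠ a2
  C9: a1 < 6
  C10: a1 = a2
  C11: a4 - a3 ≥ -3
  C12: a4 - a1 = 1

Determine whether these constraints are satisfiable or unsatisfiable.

Unsatisfiable

From constraints 6 and 10, a4 = a1 = a2, so a4 = a2. But constraint 8 says a4 ≠ a2. Contradiction.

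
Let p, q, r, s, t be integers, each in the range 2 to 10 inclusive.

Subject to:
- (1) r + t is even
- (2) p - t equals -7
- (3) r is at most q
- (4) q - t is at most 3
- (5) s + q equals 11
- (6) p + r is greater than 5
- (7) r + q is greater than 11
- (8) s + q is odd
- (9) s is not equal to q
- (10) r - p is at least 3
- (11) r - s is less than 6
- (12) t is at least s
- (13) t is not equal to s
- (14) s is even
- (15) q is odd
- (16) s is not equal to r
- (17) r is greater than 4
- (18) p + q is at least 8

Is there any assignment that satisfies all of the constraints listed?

Take p = 2, q = 9, r = 5, s = 2, t = 9. Then constraint 2: p - t = -7; constraint 4: q - t = 0; constraint 5: s + q = 11, and every other listed constraint is also met.

Satisfiable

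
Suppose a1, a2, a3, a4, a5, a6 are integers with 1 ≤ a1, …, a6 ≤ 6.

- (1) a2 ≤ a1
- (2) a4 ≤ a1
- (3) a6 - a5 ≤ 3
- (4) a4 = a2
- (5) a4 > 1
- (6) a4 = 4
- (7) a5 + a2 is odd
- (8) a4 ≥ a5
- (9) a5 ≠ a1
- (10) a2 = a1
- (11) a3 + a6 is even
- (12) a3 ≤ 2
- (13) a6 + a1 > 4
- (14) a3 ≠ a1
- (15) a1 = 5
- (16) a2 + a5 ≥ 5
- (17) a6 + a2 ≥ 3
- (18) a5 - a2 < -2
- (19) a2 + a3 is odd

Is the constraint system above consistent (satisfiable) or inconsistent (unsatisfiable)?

Constraint 6 fixes a4 = 4 and constraint 15 fixes a1 = 5. Constraints 4 and 10 give a4 = a2 = a1, so a4 = a1. But 4 ≠ 5 — contradiction.

Unsatisfiable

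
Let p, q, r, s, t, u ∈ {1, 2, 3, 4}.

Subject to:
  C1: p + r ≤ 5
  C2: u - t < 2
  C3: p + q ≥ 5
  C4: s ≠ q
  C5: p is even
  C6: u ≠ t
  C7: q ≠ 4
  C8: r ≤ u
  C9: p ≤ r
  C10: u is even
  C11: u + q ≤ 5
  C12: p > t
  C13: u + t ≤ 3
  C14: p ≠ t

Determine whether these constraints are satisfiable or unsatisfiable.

Setting (p, q, r, s, t, u) = (2, 3, 2, 2, 1, 2) satisfies everything: constraint 1: p + r = 4; constraint 2: u - t = 1; constraint 3: p + q = 5, and the others follow.

Satisfiable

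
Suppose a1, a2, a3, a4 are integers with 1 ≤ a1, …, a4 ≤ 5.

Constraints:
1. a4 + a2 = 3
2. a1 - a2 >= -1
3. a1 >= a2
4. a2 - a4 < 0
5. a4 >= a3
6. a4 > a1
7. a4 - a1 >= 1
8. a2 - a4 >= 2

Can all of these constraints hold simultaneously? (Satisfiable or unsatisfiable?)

Unsatisfiable

Constraints 2, 7, and 8 give a2 − a4 ≥ 2, a4 − a1 ≥ 1, a1 − a2 ≥ -1.
Adding all 3 inequalities: the left sides telescope to 0, and the right sides sum to 2 + 1 + (-1) = 2. So 0 ≥ 2, which is false.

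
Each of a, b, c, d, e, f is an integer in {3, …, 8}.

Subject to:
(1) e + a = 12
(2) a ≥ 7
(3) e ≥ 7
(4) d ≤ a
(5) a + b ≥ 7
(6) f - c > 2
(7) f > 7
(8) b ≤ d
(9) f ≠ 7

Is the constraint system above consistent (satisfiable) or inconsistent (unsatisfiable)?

Unsatisfiable

From constraint 3: e ≥ 7. From constraint 2: a ≥ 7. Hence e + a ≥ 14. But constraint 1 requires e + a = 12, and 12 < 14. Contradiction.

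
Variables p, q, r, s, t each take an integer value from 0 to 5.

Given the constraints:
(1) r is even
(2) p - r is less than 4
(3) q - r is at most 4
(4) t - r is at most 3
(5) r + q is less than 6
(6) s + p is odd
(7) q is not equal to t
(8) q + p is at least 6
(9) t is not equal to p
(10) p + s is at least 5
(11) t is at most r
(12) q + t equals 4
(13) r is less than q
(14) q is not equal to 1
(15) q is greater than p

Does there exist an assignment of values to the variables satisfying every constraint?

Setting (p, q, r, s, t) = (3, 4, 0, 4, 0) satisfies everything: constraint 2: p - r = 3; constraint 3: q - r = 4; constraint 4: t - r = 0, and the others follow.

Satisfiable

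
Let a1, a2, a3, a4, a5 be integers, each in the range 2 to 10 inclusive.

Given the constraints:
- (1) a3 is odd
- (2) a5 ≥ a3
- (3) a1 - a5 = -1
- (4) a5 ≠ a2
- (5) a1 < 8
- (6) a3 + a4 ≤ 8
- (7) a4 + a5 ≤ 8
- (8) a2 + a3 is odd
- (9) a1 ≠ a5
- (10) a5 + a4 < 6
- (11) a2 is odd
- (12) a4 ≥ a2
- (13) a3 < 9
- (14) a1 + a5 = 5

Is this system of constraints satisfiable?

Constraint 11 makes a2 odd and constraint 1 makes a3 odd, so a2 + a3 must be even. Constraint 8 says a2 + a3 is odd — contradiction.

Unsatisfiable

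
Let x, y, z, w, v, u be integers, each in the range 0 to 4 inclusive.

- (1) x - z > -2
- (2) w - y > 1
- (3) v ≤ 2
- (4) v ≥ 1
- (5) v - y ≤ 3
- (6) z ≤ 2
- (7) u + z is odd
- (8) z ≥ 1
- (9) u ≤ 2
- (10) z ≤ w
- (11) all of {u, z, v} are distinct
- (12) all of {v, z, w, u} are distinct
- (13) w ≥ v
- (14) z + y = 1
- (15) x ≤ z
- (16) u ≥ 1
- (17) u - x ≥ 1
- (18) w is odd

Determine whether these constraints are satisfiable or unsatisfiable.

Unsatisfiable

Constraints 3, 4, 6, 8, 9, and 16 confine each of u, z, v to the 2 values {1, 2}.
Constraint 11 requires all 3 of them to be distinct, but only 2 values are available — impossible by the pigeonhole principle.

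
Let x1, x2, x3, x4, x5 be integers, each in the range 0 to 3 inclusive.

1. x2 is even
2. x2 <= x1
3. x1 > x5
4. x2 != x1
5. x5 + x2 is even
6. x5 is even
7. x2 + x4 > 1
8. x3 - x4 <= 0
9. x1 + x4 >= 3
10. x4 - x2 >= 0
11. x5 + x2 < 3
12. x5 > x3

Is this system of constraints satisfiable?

The assignment x1 = 3, x2 = 0, x3 = 0, x4 = 3, x5 = 2 works:
  constraint 7 holds since x2 + x4 = 3.
  constraint 8 holds since x3 - x4 = -3.
The rest check out directly.

Satisfiable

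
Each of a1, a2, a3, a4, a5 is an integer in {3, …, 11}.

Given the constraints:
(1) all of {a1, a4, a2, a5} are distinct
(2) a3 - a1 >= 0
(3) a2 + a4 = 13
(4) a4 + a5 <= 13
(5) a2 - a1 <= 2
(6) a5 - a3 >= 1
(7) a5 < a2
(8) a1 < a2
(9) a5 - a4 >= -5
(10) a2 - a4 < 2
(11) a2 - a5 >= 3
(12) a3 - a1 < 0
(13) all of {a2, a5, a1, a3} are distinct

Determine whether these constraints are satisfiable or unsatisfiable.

Constraints 2, 5, 6, and 11 give a2 − a5 ≥ 3, a5 − a3 ≥ 1, a3 − a1 ≥ 0, a1 − a2 ≥ -2.
Adding all 4 inequalities: the left sides telescope to 0, and the right sides sum to 3 + 1 + 0 + (-2) = 2. So 0 ≥ 2, which is false.

Unsatisfiable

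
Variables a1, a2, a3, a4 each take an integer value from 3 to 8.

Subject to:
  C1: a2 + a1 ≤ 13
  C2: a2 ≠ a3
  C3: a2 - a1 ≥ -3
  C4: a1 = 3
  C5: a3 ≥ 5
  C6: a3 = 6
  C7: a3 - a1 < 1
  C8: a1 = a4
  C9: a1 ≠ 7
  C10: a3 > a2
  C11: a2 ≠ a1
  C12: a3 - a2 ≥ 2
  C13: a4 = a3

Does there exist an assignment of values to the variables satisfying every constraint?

Unsatisfiable

Constraint 4 fixes a1 = 3 and constraint 6 fixes a3 = 6. Constraints 8 and 13 give a1 = a4 = a3, so a1 = a3. But 3 ≠ 6 — contradiction.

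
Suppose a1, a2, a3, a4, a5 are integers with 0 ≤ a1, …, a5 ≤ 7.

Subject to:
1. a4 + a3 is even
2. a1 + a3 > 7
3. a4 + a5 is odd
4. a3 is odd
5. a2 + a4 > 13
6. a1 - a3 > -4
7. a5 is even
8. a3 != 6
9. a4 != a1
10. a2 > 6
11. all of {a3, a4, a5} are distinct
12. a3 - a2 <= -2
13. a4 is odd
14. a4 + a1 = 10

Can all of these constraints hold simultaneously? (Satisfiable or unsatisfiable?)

Satisfiable

Try a1 = 3, a2 = 7, a3 = 5, a4 = 7, a5 = 6.
Check constraint 2: a1 + a3 = 8; constraint 5: a2 + a4 = 14; constraint 6: a1 - a3 = -2. The remaining constraints are straightforward to verify.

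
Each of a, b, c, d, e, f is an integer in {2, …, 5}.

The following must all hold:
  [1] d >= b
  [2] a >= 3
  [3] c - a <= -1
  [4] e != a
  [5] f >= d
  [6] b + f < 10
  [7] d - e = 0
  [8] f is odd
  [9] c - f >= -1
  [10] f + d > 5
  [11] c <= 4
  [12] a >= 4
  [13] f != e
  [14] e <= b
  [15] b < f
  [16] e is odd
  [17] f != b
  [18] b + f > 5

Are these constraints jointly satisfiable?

One satisfying assignment is a = 5, b = 3, c = 4, d = 3, e = 3, f = 5.
For the less obvious constraints — constraint 3: c - a = -1; constraint 6: b + f = 8 — and the others hold by inspection.

Satisfiable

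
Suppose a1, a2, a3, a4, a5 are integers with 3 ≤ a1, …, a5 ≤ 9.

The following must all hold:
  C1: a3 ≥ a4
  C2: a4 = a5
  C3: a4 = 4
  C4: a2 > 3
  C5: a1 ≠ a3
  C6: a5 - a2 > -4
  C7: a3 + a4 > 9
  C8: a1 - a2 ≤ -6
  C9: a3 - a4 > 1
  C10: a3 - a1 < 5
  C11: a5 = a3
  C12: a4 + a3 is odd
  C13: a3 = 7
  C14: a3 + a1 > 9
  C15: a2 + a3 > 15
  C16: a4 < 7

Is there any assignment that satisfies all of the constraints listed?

Constraint 3 fixes a4 = 4 and constraint 13 fixes a3 = 7. Constraints 2 and 11 give a4 = a5 = a3, so a4 = a3. But 4 ≠ 7 — contradiction.

Unsatisfiable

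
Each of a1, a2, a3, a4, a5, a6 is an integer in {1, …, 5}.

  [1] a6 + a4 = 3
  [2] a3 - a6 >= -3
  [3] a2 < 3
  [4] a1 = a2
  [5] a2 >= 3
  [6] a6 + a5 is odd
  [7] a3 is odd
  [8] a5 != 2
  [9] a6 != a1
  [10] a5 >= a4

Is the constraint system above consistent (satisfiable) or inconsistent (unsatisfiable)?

Unsatisfiable

From constraint 5: a2 ≥ 3. From constraint 3: a2 ≤ 2. But 2 < 3, so no value of a2 works.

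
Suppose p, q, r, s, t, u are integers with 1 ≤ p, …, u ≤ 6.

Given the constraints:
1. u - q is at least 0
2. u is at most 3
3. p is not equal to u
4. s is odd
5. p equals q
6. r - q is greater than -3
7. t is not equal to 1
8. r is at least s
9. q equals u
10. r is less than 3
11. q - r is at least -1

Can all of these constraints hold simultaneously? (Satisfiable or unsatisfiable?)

From constraints 5 and 9, p = q = u, so p = u. But constraint 3 says p ≠ u. Contradiction.

Unsatisfiable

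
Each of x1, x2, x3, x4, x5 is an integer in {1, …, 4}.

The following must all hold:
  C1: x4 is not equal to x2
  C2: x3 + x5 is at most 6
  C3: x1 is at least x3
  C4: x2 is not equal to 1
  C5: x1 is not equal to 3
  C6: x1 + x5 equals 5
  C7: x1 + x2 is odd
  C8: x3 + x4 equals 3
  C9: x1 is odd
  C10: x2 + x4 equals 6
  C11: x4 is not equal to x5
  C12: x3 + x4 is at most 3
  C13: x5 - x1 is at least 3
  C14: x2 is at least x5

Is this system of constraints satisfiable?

The assignment x1 = 1, x2 = 4, x3 = 1, x4 = 2, x5 = 4 works:
  constraint 2 holds since x3 + x5 = 5.
  constraint 6 holds since x1 + x5 = 5.
The rest check out directly.

Satisfiable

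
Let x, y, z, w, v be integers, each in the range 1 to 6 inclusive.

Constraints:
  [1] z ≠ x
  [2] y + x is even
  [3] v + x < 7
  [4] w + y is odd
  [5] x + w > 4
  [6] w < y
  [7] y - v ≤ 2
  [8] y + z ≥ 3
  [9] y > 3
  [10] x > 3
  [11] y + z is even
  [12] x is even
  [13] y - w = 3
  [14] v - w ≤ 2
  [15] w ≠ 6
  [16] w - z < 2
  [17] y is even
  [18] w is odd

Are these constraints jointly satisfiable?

Setting (x, y, z, w, v) = (4, 4, 2, 1, 2) satisfies everything: constraint 3: v + x = 6; constraint 5: x + w = 5, and the others follow.

Satisfiable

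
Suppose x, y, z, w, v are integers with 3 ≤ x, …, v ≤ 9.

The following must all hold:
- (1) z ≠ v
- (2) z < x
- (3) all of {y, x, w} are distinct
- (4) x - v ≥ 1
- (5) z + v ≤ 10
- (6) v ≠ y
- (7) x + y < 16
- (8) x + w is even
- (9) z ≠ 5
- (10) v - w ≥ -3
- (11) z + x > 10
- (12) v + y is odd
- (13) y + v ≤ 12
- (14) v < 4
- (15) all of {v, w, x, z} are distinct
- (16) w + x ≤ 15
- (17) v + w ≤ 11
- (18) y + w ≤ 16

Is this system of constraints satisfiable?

Satisfiable

Try x = 7, y = 8, z = 6, w = 5, v = 3.
Check constraint 4: x - v = 4; constraint 5: z + v = 9; constraint 7: x + y = 15. The remaining constraints are straightforward to verify.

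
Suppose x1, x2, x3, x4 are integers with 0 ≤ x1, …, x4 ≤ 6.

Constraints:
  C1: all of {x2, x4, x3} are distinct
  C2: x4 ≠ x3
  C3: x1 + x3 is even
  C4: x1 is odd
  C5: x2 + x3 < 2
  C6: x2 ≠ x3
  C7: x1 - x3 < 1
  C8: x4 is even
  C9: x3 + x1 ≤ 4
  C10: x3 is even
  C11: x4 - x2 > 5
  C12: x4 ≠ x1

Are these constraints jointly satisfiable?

Unsatisfiable

Constraint 4 makes x1 odd and constraint 10 makes x3 even, so x1 + x3 must be odd. Constraint 3 says x1 + x3 is even — contradiction.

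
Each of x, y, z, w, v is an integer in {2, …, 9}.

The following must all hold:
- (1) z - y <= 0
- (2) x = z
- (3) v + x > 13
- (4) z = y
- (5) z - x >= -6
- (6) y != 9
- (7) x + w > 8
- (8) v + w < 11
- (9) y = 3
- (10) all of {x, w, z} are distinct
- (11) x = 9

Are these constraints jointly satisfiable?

Unsatisfiable

Constraint 11 fixes x = 9 and constraint 9 fixes y = 3. Constraints 2 and 4 give x = z = y, so x = y. But 9 ≠ 3 — contradiction.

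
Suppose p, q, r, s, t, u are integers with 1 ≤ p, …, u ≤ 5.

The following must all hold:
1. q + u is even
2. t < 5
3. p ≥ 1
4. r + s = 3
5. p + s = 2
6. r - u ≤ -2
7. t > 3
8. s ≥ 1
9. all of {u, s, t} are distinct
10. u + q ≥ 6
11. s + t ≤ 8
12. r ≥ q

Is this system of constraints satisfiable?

Take p = 1, q = 1, r = 2, s = 1, t = 4, u = 5. Then constraint 4: r + s = 3; constraint 5: p + s = 2, and every other listed constraint is also met.

Satisfiable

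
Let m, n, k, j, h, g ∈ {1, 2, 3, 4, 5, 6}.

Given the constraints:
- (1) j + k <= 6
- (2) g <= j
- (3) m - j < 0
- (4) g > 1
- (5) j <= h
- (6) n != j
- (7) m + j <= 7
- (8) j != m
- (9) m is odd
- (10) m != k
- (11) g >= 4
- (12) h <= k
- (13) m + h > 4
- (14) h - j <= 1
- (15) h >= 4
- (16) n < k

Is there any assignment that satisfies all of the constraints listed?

Unsatisfiable

From constraints 2 and 11: j ≥ g ≥ 4. From constraints 12 and 15: k ≥ h ≥ 4. Hence j + k ≥ 8. But constraint 1 requires j + k ≤ 6, and 6 < 8. Contradiction.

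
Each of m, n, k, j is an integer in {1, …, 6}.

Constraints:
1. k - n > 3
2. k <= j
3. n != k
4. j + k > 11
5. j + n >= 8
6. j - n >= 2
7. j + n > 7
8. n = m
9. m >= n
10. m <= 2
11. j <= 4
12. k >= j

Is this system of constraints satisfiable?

From constraint 11: j ≤ 4. From constraints 9 and 10: n ≤ m ≤ 2. Hence j + n ≤ 6. But constraint 5 requires j + n ≥ 8, and 8 > 6. Contradiction.

Unsatisfiable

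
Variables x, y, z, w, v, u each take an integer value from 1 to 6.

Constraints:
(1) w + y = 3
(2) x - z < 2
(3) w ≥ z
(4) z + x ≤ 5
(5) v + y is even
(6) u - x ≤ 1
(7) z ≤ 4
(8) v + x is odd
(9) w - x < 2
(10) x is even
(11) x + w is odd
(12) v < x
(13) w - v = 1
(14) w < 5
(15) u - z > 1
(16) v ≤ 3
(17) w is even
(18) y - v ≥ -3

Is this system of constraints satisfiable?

Constraint 10 makes x even and constraint 17 makes w even, so x + w must be even. Constraint 11 says x + w is odd — contradiction.

Unsatisfiable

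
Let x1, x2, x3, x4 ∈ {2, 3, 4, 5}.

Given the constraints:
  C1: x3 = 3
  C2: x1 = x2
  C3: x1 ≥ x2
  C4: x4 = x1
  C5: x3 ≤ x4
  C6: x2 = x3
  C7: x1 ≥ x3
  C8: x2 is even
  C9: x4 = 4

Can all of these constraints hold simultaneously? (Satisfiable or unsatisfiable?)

Constraint 9 fixes x4 = 4 and constraint 1 fixes x3 = 3. Constraints 2, 4, and 6 give x4 = x1 = x2 = x3, so x4 = x3. But 4 ≠ 3 — contradiction.

Unsatisfiable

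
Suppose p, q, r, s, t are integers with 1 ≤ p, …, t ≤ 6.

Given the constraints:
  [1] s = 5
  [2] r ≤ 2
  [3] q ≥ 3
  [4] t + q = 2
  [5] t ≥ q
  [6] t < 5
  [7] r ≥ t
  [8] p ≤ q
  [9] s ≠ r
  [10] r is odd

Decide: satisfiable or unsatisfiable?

From constraints 3 and 5: t ≥ q and q ≥ 3, so t ≥ 3. From constraints 2 and 7: t ≤ r and r ≤ 2, so t ≤ 2. But 2 < 3, so no value of t works.

Unsatisfiable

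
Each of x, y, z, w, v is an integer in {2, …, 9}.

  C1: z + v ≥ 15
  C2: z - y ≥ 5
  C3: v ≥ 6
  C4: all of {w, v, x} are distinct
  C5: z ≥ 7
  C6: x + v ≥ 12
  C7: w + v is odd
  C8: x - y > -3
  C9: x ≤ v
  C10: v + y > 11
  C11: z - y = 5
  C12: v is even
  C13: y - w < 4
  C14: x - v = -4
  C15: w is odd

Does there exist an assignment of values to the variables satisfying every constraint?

Satisfiable

Take x = 4, y = 4, z = 9, w = 3, v = 8. Then constraint 1: z + v = 17; constraint 2: z - y = 5; constraint 6: x + v = 12, and every other listed constraint is also met.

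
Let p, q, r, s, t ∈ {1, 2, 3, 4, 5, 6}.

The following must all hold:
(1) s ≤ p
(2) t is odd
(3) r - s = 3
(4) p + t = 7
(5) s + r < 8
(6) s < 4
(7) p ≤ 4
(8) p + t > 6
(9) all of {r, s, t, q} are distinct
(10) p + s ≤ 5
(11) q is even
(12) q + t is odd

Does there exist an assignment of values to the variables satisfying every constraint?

Setting (p, q, r, s, t) = (2, 6, 4, 1, 5) satisfies everything: constraint 3: r - s = 3; constraint 4: p + t = 7; constraint 5: s + r = 5, and the others follow.

Satisfiable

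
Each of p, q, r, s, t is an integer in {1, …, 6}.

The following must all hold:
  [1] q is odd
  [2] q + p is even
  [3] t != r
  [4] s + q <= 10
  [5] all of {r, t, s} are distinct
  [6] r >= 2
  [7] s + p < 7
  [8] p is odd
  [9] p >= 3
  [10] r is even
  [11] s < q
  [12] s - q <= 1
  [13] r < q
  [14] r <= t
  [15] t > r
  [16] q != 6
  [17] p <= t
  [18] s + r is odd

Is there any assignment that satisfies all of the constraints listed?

One satisfying assignment is p = 3, q = 5, r = 4, s = 3, t = 5.
For the less obvious constraints — constraint 4: s + q = 8; constraint 7: s + p = 6 — and the others hold by inspection.

Satisfiable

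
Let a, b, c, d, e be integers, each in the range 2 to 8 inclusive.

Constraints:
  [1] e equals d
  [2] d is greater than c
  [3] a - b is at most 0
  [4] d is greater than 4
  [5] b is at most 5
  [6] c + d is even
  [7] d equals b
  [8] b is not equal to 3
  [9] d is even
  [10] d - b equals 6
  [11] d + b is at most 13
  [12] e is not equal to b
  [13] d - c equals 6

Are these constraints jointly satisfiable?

Unsatisfiable

From constraints 1 and 7, e = d = b, so e = b. But constraint 12 says e ≠ b. Contradiction.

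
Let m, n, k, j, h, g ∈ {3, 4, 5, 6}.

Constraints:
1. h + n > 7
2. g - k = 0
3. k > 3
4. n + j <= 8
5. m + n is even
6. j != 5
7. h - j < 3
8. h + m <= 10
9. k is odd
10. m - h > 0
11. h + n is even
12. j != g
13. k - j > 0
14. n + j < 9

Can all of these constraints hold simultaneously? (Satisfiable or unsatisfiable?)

Satisfiable

Try m = 6, n = 4, k = 5, j = 4, h = 4, g = 5.
Check constraint 1: h + n = 8; constraint 2: g - k = 0. The remaining constraints are straightforward to verify.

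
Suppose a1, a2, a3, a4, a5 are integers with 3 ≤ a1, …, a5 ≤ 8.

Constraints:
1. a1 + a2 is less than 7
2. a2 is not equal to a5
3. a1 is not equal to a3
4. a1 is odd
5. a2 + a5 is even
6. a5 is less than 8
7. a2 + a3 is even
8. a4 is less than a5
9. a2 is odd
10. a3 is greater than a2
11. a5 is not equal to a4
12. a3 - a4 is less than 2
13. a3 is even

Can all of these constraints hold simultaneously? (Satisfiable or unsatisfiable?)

Constraint 9 makes a2 odd and constraint 13 makes a3 even, so a2 + a3 must be odd. Constraint 7 says a2 + a3 is even — contradiction.

Unsatisfiable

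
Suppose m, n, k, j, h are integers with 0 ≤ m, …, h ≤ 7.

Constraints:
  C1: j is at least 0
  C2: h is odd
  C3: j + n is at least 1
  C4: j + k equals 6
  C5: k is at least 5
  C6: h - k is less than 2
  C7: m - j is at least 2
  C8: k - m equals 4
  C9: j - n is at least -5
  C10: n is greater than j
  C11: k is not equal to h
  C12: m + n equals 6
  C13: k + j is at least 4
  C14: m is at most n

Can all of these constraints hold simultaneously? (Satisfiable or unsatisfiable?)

Setting (m, n, k, j, h) = (2, 4, 6, 0, 5) satisfies everything: constraint 3: j + n = 4; constraint 4: j + k = 6, and the others follow.

Satisfiable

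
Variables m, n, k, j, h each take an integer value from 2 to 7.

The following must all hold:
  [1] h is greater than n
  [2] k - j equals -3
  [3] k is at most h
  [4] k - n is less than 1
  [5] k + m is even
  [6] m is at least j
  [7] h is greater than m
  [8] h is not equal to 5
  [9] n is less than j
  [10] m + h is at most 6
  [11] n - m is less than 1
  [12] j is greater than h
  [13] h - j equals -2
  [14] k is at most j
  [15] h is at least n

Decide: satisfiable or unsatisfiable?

Constraints 6, 7, and 12 give m < h, h < j, j ≤ m. Chaining: m < h < j ≤ m, which forces m < m — impossible.

Unsatisfiable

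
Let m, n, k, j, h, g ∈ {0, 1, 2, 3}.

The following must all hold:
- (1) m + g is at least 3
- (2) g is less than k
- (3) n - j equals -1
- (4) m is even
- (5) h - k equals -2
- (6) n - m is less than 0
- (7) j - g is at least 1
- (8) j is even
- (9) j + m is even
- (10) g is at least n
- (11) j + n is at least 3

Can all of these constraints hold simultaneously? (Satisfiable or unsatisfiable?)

Try m = 2, n = 1, k = 2, j = 2, h = 0, g = 1.
Check constraint 1: m + g = 3; constraint 3: n - j = -1. The remaining constraints are straightforward to verify.

Satisfiable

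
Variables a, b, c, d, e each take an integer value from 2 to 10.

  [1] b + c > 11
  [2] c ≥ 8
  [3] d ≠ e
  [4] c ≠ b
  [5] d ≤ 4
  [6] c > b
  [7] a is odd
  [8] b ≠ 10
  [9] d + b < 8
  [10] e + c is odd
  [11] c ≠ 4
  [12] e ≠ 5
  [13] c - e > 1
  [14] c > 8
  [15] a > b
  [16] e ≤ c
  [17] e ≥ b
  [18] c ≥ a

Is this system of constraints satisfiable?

Satisfiable

The assignment a = 9, b = 3, c = 9, d = 4, e = 6 works:
  constraint 1 holds since b + c = 12.
  constraint 9 holds since d + b = 7.
  constraint 13 holds since c - e = 3.
The rest check out directly.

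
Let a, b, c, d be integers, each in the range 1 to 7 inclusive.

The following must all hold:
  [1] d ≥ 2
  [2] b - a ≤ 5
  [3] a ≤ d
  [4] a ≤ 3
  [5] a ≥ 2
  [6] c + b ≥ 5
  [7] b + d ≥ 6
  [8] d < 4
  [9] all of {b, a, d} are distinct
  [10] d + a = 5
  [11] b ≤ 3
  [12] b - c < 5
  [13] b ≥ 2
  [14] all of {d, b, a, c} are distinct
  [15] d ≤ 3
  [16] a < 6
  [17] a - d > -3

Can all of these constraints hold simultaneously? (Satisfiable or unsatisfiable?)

Unsatisfiable

Constraints 1, 4, 5, 11, 13, and 15 confine each of b, a, d to the 2 values {2, 3}.
Constraint 9 requires all 3 of them to be distinct, but only 2 values are available — impossible by the pigeonhole principle.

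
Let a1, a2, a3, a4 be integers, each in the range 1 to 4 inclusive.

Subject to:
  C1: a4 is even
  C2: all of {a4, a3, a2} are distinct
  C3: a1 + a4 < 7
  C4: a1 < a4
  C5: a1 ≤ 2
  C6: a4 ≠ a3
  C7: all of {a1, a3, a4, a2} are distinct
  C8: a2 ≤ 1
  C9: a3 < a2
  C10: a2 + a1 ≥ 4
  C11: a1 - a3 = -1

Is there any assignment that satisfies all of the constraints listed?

Unsatisfiable

From constraint 8: a2 ≤ 1. From constraint 5: a1 ≤ 2. Hence a2 + a1 ≤ 3. But constraint 10 requires a2 + a1 ≥ 4, and 4 > 3. Contradiction.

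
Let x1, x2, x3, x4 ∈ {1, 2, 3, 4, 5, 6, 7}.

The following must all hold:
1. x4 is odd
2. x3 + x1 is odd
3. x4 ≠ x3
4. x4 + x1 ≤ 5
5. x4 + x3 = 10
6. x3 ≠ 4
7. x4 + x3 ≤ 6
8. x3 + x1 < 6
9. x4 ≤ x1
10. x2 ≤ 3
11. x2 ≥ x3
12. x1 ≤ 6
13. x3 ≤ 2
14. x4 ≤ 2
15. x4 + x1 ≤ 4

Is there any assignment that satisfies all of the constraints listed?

From constraints 9 and 12: x4 ≤ x1 ≤ 6. From constraints 10 and 11: x3 ≤ x2 ≤ 3. Hence x4 + x3 ≤ 9. But constraint 5 requires x4 + x3 = 10, and 10 > 9. Contradiction.

Unsatisfiable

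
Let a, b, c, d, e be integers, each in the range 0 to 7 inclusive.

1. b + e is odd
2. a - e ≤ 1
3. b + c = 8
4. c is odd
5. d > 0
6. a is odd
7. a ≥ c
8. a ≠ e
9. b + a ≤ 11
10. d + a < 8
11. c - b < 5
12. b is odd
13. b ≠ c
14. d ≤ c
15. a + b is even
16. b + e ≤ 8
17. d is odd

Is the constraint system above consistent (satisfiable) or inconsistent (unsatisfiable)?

One satisfying assignment is a = 5, b = 3, c = 5, d = 1, e = 4.
For the less obvious constraints — constraint 2: a - e = 1; constraint 3: b + c = 8; constraint 9: b + a = 8 — and the others hold by inspection.

Satisfiable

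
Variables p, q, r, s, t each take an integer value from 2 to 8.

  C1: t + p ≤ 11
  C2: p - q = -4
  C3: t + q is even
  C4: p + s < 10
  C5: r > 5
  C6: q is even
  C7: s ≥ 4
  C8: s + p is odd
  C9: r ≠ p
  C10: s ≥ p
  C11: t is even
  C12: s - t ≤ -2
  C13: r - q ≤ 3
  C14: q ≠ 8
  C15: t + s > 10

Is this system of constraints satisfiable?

Satisfiable

Setting (p, q, r, s, t) = (2, 6, 8, 5, 8) satisfies everything: constraint 1: t + p = 10; constraint 2: p - q = -4, and the others follow.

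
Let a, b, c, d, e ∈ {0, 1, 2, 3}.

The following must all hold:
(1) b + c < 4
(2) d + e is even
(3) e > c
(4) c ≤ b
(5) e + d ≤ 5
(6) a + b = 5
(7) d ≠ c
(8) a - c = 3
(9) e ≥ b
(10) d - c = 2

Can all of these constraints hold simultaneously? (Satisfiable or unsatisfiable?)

Satisfiable

One satisfying assignment is a = 3, b = 2, c = 0, d = 2, e = 2.
For the less obvious constraints — constraint 1: b + c = 2; constraint 5: e + d = 4 — and the others hold by inspection.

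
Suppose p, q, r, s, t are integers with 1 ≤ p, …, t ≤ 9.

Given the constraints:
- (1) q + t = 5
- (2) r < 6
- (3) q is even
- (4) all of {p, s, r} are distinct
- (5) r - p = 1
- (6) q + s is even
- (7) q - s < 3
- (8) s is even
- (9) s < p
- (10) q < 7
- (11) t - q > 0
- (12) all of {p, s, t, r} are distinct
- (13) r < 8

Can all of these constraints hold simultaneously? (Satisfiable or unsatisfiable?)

One satisfying assignment is p = 4, q = 2, r = 5, s = 2, t = 3.
For the less obvious constraints — constraint 1: q + t = 5; constraint 5: r - p = 1 — and the others hold by inspection.

Satisfiable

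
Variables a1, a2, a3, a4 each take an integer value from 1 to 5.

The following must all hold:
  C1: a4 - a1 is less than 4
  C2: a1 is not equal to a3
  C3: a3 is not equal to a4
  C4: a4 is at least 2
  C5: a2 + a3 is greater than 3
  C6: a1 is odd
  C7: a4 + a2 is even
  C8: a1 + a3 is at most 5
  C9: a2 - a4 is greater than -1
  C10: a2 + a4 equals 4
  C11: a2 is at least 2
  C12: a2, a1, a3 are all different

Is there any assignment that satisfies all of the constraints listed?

Satisfiable

One satisfying assignment is a1 = 1, a2 = 2, a3 = 3, a4 = 2.
For the less obvious constraints — constraint 1: a4 - a1 = 1; constraint 5: a2 + a3 = 5 — and the others hold by inspection.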